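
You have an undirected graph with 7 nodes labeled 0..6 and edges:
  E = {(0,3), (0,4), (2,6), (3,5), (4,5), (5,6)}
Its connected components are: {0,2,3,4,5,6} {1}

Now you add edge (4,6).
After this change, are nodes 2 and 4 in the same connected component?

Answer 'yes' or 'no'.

Initial components: {0,2,3,4,5,6} {1}
Adding edge (4,6): both already in same component {0,2,3,4,5,6}. No change.
New components: {0,2,3,4,5,6} {1}
Are 2 and 4 in the same component? yes

Answer: yes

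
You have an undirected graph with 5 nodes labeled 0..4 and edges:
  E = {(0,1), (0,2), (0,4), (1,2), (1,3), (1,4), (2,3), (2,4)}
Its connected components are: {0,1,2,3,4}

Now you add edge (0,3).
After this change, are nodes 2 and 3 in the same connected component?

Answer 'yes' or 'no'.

Initial components: {0,1,2,3,4}
Adding edge (0,3): both already in same component {0,1,2,3,4}. No change.
New components: {0,1,2,3,4}
Are 2 and 3 in the same component? yes

Answer: yes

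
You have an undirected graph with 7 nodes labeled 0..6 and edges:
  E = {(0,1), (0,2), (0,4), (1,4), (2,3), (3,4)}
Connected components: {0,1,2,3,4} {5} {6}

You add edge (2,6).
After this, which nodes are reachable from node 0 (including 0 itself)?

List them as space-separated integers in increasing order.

Before: nodes reachable from 0: {0,1,2,3,4}
Adding (2,6): merges 0's component with another. Reachability grows.
After: nodes reachable from 0: {0,1,2,3,4,6}

Answer: 0 1 2 3 4 6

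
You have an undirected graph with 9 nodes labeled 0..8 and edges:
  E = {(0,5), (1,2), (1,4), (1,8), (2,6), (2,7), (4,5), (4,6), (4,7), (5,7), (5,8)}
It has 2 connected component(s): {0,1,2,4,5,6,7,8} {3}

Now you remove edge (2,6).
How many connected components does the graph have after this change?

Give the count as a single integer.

Answer: 2

Derivation:
Initial component count: 2
Remove (2,6): not a bridge. Count unchanged: 2.
  After removal, components: {0,1,2,4,5,6,7,8} {3}
New component count: 2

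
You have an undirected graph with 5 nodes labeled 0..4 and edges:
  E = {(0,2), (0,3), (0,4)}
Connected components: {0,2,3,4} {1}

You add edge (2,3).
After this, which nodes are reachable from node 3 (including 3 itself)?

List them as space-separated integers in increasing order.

Answer: 0 2 3 4

Derivation:
Before: nodes reachable from 3: {0,2,3,4}
Adding (2,3): both endpoints already in same component. Reachability from 3 unchanged.
After: nodes reachable from 3: {0,2,3,4}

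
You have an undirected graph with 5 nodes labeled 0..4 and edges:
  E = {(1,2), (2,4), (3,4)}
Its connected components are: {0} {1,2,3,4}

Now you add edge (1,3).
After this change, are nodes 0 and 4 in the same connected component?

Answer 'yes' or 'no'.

Answer: no

Derivation:
Initial components: {0} {1,2,3,4}
Adding edge (1,3): both already in same component {1,2,3,4}. No change.
New components: {0} {1,2,3,4}
Are 0 and 4 in the same component? no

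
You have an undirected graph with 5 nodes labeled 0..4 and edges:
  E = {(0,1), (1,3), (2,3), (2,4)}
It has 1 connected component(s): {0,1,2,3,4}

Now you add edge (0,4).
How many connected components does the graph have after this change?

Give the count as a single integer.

Answer: 1

Derivation:
Initial component count: 1
Add (0,4): endpoints already in same component. Count unchanged: 1.
New component count: 1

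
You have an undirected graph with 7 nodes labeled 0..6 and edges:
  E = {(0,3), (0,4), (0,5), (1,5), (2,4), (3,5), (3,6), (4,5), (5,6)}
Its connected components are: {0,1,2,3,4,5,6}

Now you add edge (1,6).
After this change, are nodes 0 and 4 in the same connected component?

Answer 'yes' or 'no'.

Initial components: {0,1,2,3,4,5,6}
Adding edge (1,6): both already in same component {0,1,2,3,4,5,6}. No change.
New components: {0,1,2,3,4,5,6}
Are 0 and 4 in the same component? yes

Answer: yes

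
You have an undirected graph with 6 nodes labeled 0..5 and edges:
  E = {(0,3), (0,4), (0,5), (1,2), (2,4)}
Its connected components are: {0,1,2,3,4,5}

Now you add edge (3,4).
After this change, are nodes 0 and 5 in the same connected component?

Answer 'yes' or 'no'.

Initial components: {0,1,2,3,4,5}
Adding edge (3,4): both already in same component {0,1,2,3,4,5}. No change.
New components: {0,1,2,3,4,5}
Are 0 and 5 in the same component? yes

Answer: yes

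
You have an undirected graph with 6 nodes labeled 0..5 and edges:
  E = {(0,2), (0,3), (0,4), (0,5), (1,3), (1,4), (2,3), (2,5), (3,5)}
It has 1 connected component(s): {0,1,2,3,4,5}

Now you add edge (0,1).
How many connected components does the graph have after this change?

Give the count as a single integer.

Initial component count: 1
Add (0,1): endpoints already in same component. Count unchanged: 1.
New component count: 1

Answer: 1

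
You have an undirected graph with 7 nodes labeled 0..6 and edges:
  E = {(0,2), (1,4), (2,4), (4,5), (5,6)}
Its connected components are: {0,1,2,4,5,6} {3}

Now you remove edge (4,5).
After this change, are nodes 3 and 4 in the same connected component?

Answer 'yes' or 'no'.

Answer: no

Derivation:
Initial components: {0,1,2,4,5,6} {3}
Removing edge (4,5): it was a bridge — component count 2 -> 3.
New components: {0,1,2,4} {3} {5,6}
Are 3 and 4 in the same component? no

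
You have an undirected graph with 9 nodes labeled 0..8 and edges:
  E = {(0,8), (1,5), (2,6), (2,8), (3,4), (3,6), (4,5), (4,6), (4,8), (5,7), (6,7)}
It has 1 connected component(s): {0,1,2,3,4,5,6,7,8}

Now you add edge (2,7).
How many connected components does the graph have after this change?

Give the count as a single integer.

Initial component count: 1
Add (2,7): endpoints already in same component. Count unchanged: 1.
New component count: 1

Answer: 1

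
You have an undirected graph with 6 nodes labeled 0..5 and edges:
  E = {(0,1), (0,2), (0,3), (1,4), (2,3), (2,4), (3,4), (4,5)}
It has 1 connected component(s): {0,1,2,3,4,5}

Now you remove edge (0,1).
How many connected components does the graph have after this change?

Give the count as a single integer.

Answer: 1

Derivation:
Initial component count: 1
Remove (0,1): not a bridge. Count unchanged: 1.
  After removal, components: {0,1,2,3,4,5}
New component count: 1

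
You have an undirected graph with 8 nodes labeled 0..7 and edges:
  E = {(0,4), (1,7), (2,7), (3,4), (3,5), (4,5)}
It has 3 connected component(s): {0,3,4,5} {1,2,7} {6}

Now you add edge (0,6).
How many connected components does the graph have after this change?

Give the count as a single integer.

Answer: 2

Derivation:
Initial component count: 3
Add (0,6): merges two components. Count decreases: 3 -> 2.
New component count: 2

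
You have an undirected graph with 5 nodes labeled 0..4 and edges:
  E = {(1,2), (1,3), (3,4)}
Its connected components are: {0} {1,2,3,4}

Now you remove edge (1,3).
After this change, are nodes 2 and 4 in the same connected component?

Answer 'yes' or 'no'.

Answer: no

Derivation:
Initial components: {0} {1,2,3,4}
Removing edge (1,3): it was a bridge — component count 2 -> 3.
New components: {0} {1,2} {3,4}
Are 2 and 4 in the same component? no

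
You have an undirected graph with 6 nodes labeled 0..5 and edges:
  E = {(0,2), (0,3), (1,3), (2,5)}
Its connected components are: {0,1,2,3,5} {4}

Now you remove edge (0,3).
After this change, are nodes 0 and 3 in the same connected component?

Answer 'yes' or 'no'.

Answer: no

Derivation:
Initial components: {0,1,2,3,5} {4}
Removing edge (0,3): it was a bridge — component count 2 -> 3.
New components: {0,2,5} {1,3} {4}
Are 0 and 3 in the same component? no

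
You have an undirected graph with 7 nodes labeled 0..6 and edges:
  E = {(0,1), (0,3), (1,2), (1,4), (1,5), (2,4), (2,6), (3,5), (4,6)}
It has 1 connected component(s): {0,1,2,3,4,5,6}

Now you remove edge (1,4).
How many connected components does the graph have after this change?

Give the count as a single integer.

Answer: 1

Derivation:
Initial component count: 1
Remove (1,4): not a bridge. Count unchanged: 1.
  After removal, components: {0,1,2,3,4,5,6}
New component count: 1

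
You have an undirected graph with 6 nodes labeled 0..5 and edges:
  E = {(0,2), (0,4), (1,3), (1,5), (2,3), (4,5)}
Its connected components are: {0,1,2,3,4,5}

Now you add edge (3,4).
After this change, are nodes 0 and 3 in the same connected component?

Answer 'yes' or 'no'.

Answer: yes

Derivation:
Initial components: {0,1,2,3,4,5}
Adding edge (3,4): both already in same component {0,1,2,3,4,5}. No change.
New components: {0,1,2,3,4,5}
Are 0 and 3 in the same component? yes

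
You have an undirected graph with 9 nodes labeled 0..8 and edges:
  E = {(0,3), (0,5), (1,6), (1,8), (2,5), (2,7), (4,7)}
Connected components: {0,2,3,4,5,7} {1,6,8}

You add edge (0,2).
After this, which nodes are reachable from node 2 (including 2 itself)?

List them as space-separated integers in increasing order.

Before: nodes reachable from 2: {0,2,3,4,5,7}
Adding (0,2): both endpoints already in same component. Reachability from 2 unchanged.
After: nodes reachable from 2: {0,2,3,4,5,7}

Answer: 0 2 3 4 5 7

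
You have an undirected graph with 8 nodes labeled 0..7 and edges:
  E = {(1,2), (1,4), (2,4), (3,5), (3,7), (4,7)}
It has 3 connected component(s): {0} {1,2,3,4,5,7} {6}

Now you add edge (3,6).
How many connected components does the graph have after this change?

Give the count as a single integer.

Initial component count: 3
Add (3,6): merges two components. Count decreases: 3 -> 2.
New component count: 2

Answer: 2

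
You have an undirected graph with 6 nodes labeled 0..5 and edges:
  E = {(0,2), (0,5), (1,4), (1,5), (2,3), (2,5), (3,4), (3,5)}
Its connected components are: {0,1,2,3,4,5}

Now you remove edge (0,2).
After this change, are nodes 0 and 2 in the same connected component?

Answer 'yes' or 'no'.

Initial components: {0,1,2,3,4,5}
Removing edge (0,2): not a bridge — component count unchanged at 1.
New components: {0,1,2,3,4,5}
Are 0 and 2 in the same component? yes

Answer: yes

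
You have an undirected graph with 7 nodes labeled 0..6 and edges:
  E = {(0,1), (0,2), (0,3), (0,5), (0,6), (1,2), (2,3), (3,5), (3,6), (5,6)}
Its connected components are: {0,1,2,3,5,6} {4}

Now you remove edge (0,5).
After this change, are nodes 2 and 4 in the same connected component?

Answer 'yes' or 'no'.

Initial components: {0,1,2,3,5,6} {4}
Removing edge (0,5): not a bridge — component count unchanged at 2.
New components: {0,1,2,3,5,6} {4}
Are 2 and 4 in the same component? no

Answer: no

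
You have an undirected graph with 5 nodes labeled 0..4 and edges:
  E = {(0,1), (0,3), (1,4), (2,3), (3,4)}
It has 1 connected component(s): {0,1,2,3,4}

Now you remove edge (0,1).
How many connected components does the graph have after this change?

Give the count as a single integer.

Answer: 1

Derivation:
Initial component count: 1
Remove (0,1): not a bridge. Count unchanged: 1.
  After removal, components: {0,1,2,3,4}
New component count: 1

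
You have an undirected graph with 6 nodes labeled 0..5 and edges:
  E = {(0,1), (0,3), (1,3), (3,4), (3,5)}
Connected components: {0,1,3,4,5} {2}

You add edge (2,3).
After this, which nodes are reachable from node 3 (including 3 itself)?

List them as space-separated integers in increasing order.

Answer: 0 1 2 3 4 5

Derivation:
Before: nodes reachable from 3: {0,1,3,4,5}
Adding (2,3): merges 3's component with another. Reachability grows.
After: nodes reachable from 3: {0,1,2,3,4,5}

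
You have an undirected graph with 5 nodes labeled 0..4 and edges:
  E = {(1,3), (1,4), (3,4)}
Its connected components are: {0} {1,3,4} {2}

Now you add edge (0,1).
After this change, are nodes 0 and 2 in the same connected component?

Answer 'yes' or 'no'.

Initial components: {0} {1,3,4} {2}
Adding edge (0,1): merges {0} and {1,3,4}.
New components: {0,1,3,4} {2}
Are 0 and 2 in the same component? no

Answer: no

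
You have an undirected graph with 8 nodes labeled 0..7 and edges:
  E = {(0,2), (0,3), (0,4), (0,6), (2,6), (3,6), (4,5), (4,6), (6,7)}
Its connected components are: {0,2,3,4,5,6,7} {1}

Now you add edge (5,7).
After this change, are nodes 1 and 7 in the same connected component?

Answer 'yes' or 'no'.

Initial components: {0,2,3,4,5,6,7} {1}
Adding edge (5,7): both already in same component {0,2,3,4,5,6,7}. No change.
New components: {0,2,3,4,5,6,7} {1}
Are 1 and 7 in the same component? no

Answer: no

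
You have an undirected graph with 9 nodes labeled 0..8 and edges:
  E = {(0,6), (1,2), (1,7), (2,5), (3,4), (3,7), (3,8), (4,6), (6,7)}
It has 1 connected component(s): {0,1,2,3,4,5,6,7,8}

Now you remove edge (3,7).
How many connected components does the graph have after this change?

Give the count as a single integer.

Answer: 1

Derivation:
Initial component count: 1
Remove (3,7): not a bridge. Count unchanged: 1.
  After removal, components: {0,1,2,3,4,5,6,7,8}
New component count: 1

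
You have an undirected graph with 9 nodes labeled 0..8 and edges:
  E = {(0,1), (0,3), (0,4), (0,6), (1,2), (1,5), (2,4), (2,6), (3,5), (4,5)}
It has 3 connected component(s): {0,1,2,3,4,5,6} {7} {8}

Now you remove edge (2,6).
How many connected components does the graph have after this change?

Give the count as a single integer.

Initial component count: 3
Remove (2,6): not a bridge. Count unchanged: 3.
  After removal, components: {0,1,2,3,4,5,6} {7} {8}
New component count: 3

Answer: 3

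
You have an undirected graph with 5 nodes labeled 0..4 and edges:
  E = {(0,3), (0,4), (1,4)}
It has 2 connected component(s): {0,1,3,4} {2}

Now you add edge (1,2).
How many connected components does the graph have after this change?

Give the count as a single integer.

Initial component count: 2
Add (1,2): merges two components. Count decreases: 2 -> 1.
New component count: 1

Answer: 1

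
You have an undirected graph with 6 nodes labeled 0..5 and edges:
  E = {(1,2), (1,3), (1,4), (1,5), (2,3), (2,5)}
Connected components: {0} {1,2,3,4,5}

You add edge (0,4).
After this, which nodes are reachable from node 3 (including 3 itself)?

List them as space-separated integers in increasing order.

Before: nodes reachable from 3: {1,2,3,4,5}
Adding (0,4): merges 3's component with another. Reachability grows.
After: nodes reachable from 3: {0,1,2,3,4,5}

Answer: 0 1 2 3 4 5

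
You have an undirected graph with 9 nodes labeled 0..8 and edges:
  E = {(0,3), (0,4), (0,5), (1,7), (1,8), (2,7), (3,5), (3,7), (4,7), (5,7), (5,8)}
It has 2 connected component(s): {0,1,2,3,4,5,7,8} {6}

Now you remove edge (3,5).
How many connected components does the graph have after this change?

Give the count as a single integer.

Initial component count: 2
Remove (3,5): not a bridge. Count unchanged: 2.
  After removal, components: {0,1,2,3,4,5,7,8} {6}
New component count: 2

Answer: 2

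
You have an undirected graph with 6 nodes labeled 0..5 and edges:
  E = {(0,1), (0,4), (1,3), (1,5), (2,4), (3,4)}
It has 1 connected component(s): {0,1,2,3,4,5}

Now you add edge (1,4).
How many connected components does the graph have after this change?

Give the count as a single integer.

Initial component count: 1
Add (1,4): endpoints already in same component. Count unchanged: 1.
New component count: 1

Answer: 1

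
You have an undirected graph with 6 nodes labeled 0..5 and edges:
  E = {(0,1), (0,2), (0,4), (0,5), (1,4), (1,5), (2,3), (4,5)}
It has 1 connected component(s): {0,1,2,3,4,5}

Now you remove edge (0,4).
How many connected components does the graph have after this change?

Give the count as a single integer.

Initial component count: 1
Remove (0,4): not a bridge. Count unchanged: 1.
  After removal, components: {0,1,2,3,4,5}
New component count: 1

Answer: 1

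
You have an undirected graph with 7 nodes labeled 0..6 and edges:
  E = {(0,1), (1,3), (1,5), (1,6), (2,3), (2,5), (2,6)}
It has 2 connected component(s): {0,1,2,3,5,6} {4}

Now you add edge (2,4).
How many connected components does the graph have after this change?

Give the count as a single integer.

Initial component count: 2
Add (2,4): merges two components. Count decreases: 2 -> 1.
New component count: 1

Answer: 1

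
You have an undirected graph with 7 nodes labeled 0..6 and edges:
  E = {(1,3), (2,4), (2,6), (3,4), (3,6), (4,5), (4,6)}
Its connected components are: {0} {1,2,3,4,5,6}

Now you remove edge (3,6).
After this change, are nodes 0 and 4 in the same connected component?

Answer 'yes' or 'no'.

Answer: no

Derivation:
Initial components: {0} {1,2,3,4,5,6}
Removing edge (3,6): not a bridge — component count unchanged at 2.
New components: {0} {1,2,3,4,5,6}
Are 0 and 4 in the same component? no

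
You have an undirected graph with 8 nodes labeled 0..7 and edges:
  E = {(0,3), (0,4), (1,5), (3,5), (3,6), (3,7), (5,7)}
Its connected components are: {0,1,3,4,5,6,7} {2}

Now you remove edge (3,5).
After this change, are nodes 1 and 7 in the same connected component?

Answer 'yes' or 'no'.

Initial components: {0,1,3,4,5,6,7} {2}
Removing edge (3,5): not a bridge — component count unchanged at 2.
New components: {0,1,3,4,5,6,7} {2}
Are 1 and 7 in the same component? yes

Answer: yes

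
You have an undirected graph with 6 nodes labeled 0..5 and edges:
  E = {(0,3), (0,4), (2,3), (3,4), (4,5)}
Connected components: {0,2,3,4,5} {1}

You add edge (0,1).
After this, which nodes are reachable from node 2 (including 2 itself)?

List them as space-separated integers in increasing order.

Answer: 0 1 2 3 4 5

Derivation:
Before: nodes reachable from 2: {0,2,3,4,5}
Adding (0,1): merges 2's component with another. Reachability grows.
After: nodes reachable from 2: {0,1,2,3,4,5}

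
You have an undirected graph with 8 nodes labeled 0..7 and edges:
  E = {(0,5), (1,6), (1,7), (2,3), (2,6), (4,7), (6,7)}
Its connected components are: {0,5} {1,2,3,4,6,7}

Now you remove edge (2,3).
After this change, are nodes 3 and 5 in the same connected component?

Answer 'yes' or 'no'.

Initial components: {0,5} {1,2,3,4,6,7}
Removing edge (2,3): it was a bridge — component count 2 -> 3.
New components: {0,5} {1,2,4,6,7} {3}
Are 3 and 5 in the same component? no

Answer: no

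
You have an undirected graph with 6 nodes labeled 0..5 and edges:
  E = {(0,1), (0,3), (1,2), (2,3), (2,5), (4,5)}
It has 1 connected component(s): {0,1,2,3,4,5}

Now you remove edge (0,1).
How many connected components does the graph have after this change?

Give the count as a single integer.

Answer: 1

Derivation:
Initial component count: 1
Remove (0,1): not a bridge. Count unchanged: 1.
  After removal, components: {0,1,2,3,4,5}
New component count: 1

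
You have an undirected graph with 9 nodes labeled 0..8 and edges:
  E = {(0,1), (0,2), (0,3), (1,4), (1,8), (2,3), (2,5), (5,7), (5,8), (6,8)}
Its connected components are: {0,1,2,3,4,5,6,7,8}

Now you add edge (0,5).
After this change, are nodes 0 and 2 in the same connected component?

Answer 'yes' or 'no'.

Answer: yes

Derivation:
Initial components: {0,1,2,3,4,5,6,7,8}
Adding edge (0,5): both already in same component {0,1,2,3,4,5,6,7,8}. No change.
New components: {0,1,2,3,4,5,6,7,8}
Are 0 and 2 in the same component? yes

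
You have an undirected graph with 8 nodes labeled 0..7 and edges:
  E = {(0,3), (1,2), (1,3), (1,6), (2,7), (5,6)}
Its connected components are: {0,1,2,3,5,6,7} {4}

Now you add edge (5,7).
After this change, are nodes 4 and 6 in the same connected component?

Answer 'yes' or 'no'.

Initial components: {0,1,2,3,5,6,7} {4}
Adding edge (5,7): both already in same component {0,1,2,3,5,6,7}. No change.
New components: {0,1,2,3,5,6,7} {4}
Are 4 and 6 in the same component? no

Answer: no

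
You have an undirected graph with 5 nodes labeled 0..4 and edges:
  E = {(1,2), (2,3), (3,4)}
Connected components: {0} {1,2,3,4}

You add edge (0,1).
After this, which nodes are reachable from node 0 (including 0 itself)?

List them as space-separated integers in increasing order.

Answer: 0 1 2 3 4

Derivation:
Before: nodes reachable from 0: {0}
Adding (0,1): merges 0's component with another. Reachability grows.
After: nodes reachable from 0: {0,1,2,3,4}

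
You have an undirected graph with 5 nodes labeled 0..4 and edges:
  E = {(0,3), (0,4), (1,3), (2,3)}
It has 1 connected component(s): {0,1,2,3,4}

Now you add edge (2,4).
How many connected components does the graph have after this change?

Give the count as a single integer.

Answer: 1

Derivation:
Initial component count: 1
Add (2,4): endpoints already in same component. Count unchanged: 1.
New component count: 1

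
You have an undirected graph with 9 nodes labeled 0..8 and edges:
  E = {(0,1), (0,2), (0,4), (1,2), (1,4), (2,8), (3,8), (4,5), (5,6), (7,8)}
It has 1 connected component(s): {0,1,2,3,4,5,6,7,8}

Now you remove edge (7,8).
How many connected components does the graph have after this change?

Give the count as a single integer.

Initial component count: 1
Remove (7,8): it was a bridge. Count increases: 1 -> 2.
  After removal, components: {0,1,2,3,4,5,6,8} {7}
New component count: 2

Answer: 2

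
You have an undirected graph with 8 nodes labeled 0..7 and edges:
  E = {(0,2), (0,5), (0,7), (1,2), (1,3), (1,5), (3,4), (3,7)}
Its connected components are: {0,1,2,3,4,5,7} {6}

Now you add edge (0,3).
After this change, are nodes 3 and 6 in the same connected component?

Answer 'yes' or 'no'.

Answer: no

Derivation:
Initial components: {0,1,2,3,4,5,7} {6}
Adding edge (0,3): both already in same component {0,1,2,3,4,5,7}. No change.
New components: {0,1,2,3,4,5,7} {6}
Are 3 and 6 in the same component? no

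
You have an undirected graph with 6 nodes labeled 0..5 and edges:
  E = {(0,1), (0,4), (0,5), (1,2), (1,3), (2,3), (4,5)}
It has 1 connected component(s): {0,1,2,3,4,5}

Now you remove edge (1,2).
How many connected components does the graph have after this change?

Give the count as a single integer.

Answer: 1

Derivation:
Initial component count: 1
Remove (1,2): not a bridge. Count unchanged: 1.
  After removal, components: {0,1,2,3,4,5}
New component count: 1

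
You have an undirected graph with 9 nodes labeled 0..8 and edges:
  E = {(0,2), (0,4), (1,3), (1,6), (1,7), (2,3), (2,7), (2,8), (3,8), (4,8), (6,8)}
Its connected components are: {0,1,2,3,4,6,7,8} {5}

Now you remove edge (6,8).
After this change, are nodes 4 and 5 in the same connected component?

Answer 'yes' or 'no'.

Answer: no

Derivation:
Initial components: {0,1,2,3,4,6,7,8} {5}
Removing edge (6,8): not a bridge — component count unchanged at 2.
New components: {0,1,2,3,4,6,7,8} {5}
Are 4 and 5 in the same component? no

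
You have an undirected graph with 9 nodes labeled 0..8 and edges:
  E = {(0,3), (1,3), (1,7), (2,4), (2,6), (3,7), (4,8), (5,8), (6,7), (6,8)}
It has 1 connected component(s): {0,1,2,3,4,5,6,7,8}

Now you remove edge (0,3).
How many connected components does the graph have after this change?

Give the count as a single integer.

Initial component count: 1
Remove (0,3): it was a bridge. Count increases: 1 -> 2.
  After removal, components: {0} {1,2,3,4,5,6,7,8}
New component count: 2

Answer: 2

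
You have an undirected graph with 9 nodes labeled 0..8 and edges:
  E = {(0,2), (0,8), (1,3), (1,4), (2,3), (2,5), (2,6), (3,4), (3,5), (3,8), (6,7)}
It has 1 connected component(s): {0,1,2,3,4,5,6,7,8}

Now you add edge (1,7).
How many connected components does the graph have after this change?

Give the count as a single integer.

Initial component count: 1
Add (1,7): endpoints already in same component. Count unchanged: 1.
New component count: 1

Answer: 1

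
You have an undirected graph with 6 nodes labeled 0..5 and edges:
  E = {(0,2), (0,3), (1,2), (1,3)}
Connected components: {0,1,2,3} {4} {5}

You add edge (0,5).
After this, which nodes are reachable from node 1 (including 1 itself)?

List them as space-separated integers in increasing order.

Answer: 0 1 2 3 5

Derivation:
Before: nodes reachable from 1: {0,1,2,3}
Adding (0,5): merges 1's component with another. Reachability grows.
After: nodes reachable from 1: {0,1,2,3,5}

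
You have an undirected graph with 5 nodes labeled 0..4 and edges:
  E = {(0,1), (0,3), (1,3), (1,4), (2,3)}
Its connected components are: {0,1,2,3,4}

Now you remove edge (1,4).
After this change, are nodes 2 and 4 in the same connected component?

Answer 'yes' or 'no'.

Answer: no

Derivation:
Initial components: {0,1,2,3,4}
Removing edge (1,4): it was a bridge — component count 1 -> 2.
New components: {0,1,2,3} {4}
Are 2 and 4 in the same component? no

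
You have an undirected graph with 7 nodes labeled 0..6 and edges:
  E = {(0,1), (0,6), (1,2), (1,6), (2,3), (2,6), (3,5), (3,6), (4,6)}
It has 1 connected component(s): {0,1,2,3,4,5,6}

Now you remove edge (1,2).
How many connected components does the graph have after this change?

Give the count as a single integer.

Answer: 1

Derivation:
Initial component count: 1
Remove (1,2): not a bridge. Count unchanged: 1.
  After removal, components: {0,1,2,3,4,5,6}
New component count: 1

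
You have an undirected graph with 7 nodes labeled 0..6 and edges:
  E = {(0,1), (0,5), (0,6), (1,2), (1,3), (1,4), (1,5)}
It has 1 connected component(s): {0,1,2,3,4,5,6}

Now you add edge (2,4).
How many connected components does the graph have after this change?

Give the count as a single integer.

Answer: 1

Derivation:
Initial component count: 1
Add (2,4): endpoints already in same component. Count unchanged: 1.
New component count: 1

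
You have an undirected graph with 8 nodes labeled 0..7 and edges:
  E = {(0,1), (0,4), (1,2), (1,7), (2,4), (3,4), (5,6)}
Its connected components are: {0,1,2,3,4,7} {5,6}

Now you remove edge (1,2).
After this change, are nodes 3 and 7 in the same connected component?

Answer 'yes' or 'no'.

Answer: yes

Derivation:
Initial components: {0,1,2,3,4,7} {5,6}
Removing edge (1,2): not a bridge — component count unchanged at 2.
New components: {0,1,2,3,4,7} {5,6}
Are 3 and 7 in the same component? yes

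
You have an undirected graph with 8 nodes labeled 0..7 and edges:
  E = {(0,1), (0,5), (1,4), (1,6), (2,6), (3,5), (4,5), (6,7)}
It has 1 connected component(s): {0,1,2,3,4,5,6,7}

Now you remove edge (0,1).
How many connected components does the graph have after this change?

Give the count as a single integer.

Initial component count: 1
Remove (0,1): not a bridge. Count unchanged: 1.
  After removal, components: {0,1,2,3,4,5,6,7}
New component count: 1

Answer: 1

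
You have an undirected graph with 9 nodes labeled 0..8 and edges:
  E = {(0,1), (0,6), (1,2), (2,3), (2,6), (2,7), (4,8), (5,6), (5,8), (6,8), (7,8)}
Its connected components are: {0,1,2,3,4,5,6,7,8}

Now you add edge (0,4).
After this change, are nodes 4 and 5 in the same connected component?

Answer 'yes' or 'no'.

Initial components: {0,1,2,3,4,5,6,7,8}
Adding edge (0,4): both already in same component {0,1,2,3,4,5,6,7,8}. No change.
New components: {0,1,2,3,4,5,6,7,8}
Are 4 and 5 in the same component? yes

Answer: yes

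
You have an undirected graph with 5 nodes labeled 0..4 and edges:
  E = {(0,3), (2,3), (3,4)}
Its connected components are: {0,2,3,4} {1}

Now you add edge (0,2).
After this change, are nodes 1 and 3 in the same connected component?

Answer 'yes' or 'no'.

Answer: no

Derivation:
Initial components: {0,2,3,4} {1}
Adding edge (0,2): both already in same component {0,2,3,4}. No change.
New components: {0,2,3,4} {1}
Are 1 and 3 in the same component? no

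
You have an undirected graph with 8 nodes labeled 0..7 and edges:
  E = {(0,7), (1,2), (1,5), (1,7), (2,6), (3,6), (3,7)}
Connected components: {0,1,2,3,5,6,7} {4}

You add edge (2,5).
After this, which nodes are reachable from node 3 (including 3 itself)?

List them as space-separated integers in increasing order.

Before: nodes reachable from 3: {0,1,2,3,5,6,7}
Adding (2,5): both endpoints already in same component. Reachability from 3 unchanged.
After: nodes reachable from 3: {0,1,2,3,5,6,7}

Answer: 0 1 2 3 5 6 7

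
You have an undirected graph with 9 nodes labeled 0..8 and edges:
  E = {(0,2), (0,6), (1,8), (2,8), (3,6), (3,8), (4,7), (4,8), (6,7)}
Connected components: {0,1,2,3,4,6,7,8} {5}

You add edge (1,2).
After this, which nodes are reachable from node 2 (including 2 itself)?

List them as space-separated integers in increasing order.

Answer: 0 1 2 3 4 6 7 8

Derivation:
Before: nodes reachable from 2: {0,1,2,3,4,6,7,8}
Adding (1,2): both endpoints already in same component. Reachability from 2 unchanged.
After: nodes reachable from 2: {0,1,2,3,4,6,7,8}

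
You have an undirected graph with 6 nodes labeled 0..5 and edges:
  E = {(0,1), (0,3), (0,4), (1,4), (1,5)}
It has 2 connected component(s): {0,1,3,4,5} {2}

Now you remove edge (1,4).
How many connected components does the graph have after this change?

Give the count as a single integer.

Answer: 2

Derivation:
Initial component count: 2
Remove (1,4): not a bridge. Count unchanged: 2.
  After removal, components: {0,1,3,4,5} {2}
New component count: 2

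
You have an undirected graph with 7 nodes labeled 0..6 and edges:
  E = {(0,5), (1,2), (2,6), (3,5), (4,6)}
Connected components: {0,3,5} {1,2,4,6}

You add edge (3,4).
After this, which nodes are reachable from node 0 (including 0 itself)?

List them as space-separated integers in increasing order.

Answer: 0 1 2 3 4 5 6

Derivation:
Before: nodes reachable from 0: {0,3,5}
Adding (3,4): merges 0's component with another. Reachability grows.
After: nodes reachable from 0: {0,1,2,3,4,5,6}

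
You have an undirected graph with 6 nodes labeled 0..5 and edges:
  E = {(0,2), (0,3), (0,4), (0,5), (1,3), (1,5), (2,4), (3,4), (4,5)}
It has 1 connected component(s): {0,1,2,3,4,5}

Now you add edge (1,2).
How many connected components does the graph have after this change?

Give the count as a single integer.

Initial component count: 1
Add (1,2): endpoints already in same component. Count unchanged: 1.
New component count: 1

Answer: 1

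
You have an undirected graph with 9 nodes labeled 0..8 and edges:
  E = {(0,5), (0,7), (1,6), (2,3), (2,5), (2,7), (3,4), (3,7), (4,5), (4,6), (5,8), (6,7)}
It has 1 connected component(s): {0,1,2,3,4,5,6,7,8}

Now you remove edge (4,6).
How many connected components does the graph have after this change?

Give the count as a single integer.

Initial component count: 1
Remove (4,6): not a bridge. Count unchanged: 1.
  After removal, components: {0,1,2,3,4,5,6,7,8}
New component count: 1

Answer: 1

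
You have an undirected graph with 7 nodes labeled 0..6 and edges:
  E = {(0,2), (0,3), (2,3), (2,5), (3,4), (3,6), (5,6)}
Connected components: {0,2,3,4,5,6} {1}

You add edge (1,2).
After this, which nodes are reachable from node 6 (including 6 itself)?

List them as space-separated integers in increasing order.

Before: nodes reachable from 6: {0,2,3,4,5,6}
Adding (1,2): merges 6's component with another. Reachability grows.
After: nodes reachable from 6: {0,1,2,3,4,5,6}

Answer: 0 1 2 3 4 5 6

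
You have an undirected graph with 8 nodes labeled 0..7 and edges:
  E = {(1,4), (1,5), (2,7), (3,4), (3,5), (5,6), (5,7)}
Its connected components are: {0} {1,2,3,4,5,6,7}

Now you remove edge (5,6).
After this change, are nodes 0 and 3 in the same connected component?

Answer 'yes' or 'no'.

Answer: no

Derivation:
Initial components: {0} {1,2,3,4,5,6,7}
Removing edge (5,6): it was a bridge — component count 2 -> 3.
New components: {0} {1,2,3,4,5,7} {6}
Are 0 and 3 in the same component? no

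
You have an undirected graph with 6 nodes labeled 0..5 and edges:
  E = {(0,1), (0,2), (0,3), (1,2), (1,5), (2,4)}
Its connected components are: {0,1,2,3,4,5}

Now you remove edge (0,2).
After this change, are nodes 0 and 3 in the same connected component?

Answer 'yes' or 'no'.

Initial components: {0,1,2,3,4,5}
Removing edge (0,2): not a bridge — component count unchanged at 1.
New components: {0,1,2,3,4,5}
Are 0 and 3 in the same component? yes

Answer: yes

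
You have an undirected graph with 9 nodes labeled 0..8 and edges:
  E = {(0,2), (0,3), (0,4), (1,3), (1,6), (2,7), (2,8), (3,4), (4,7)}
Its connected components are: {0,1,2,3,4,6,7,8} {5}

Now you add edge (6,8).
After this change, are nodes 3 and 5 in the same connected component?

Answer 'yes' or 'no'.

Initial components: {0,1,2,3,4,6,7,8} {5}
Adding edge (6,8): both already in same component {0,1,2,3,4,6,7,8}. No change.
New components: {0,1,2,3,4,6,7,8} {5}
Are 3 and 5 in the same component? no

Answer: no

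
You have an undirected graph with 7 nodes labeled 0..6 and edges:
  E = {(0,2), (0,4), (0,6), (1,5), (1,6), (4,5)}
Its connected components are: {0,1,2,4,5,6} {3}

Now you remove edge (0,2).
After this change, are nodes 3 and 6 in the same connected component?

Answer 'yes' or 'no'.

Initial components: {0,1,2,4,5,6} {3}
Removing edge (0,2): it was a bridge — component count 2 -> 3.
New components: {0,1,4,5,6} {2} {3}
Are 3 and 6 in the same component? no

Answer: no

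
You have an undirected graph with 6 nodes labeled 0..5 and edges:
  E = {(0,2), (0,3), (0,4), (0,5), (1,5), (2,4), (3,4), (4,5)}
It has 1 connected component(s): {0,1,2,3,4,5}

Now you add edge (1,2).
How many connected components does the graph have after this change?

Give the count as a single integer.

Initial component count: 1
Add (1,2): endpoints already in same component. Count unchanged: 1.
New component count: 1

Answer: 1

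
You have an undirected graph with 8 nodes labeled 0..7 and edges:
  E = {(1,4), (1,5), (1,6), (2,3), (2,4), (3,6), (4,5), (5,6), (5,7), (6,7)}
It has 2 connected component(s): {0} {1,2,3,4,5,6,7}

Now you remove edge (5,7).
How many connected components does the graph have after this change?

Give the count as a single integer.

Answer: 2

Derivation:
Initial component count: 2
Remove (5,7): not a bridge. Count unchanged: 2.
  After removal, components: {0} {1,2,3,4,5,6,7}
New component count: 2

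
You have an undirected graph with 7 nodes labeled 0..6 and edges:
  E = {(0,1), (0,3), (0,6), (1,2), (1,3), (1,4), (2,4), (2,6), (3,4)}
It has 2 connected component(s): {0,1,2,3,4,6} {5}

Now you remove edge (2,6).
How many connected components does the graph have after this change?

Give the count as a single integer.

Initial component count: 2
Remove (2,6): not a bridge. Count unchanged: 2.
  After removal, components: {0,1,2,3,4,6} {5}
New component count: 2

Answer: 2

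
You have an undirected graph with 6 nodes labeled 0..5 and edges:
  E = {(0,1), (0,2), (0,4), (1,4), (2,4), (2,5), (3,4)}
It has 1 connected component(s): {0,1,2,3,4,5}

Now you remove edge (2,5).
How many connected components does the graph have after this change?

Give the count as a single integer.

Initial component count: 1
Remove (2,5): it was a bridge. Count increases: 1 -> 2.
  After removal, components: {0,1,2,3,4} {5}
New component count: 2

Answer: 2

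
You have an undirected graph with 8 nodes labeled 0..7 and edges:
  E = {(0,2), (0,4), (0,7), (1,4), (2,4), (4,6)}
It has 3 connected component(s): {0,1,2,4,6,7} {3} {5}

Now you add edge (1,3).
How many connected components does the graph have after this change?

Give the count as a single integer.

Answer: 2

Derivation:
Initial component count: 3
Add (1,3): merges two components. Count decreases: 3 -> 2.
New component count: 2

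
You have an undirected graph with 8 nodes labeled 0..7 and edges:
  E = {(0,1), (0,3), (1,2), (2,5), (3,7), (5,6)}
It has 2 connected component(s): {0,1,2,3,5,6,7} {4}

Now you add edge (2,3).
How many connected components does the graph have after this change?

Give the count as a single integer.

Answer: 2

Derivation:
Initial component count: 2
Add (2,3): endpoints already in same component. Count unchanged: 2.
New component count: 2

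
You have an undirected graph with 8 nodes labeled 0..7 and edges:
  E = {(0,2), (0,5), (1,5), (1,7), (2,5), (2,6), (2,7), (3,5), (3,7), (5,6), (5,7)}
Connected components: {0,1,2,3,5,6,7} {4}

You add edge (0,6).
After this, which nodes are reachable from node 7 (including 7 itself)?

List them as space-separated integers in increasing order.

Before: nodes reachable from 7: {0,1,2,3,5,6,7}
Adding (0,6): both endpoints already in same component. Reachability from 7 unchanged.
After: nodes reachable from 7: {0,1,2,3,5,6,7}

Answer: 0 1 2 3 5 6 7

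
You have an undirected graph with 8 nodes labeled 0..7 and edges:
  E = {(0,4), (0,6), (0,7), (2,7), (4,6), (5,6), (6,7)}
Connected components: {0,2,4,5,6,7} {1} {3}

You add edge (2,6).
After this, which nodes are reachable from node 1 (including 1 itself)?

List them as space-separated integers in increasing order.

Answer: 1

Derivation:
Before: nodes reachable from 1: {1}
Adding (2,6): both endpoints already in same component. Reachability from 1 unchanged.
After: nodes reachable from 1: {1}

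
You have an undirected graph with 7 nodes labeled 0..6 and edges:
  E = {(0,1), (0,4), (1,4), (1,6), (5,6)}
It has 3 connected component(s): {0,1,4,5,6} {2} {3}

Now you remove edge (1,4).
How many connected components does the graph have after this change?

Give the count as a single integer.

Initial component count: 3
Remove (1,4): not a bridge. Count unchanged: 3.
  After removal, components: {0,1,4,5,6} {2} {3}
New component count: 3

Answer: 3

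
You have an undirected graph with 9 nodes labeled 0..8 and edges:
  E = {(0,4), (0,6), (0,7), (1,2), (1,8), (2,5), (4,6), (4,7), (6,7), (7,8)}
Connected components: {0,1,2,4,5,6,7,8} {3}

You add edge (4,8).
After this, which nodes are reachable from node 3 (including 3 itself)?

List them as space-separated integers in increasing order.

Before: nodes reachable from 3: {3}
Adding (4,8): both endpoints already in same component. Reachability from 3 unchanged.
After: nodes reachable from 3: {3}

Answer: 3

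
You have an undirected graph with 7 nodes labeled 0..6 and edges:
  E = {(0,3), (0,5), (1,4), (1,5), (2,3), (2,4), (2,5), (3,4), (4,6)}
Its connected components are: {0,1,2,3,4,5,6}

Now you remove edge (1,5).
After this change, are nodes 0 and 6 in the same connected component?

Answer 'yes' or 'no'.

Answer: yes

Derivation:
Initial components: {0,1,2,3,4,5,6}
Removing edge (1,5): not a bridge — component count unchanged at 1.
New components: {0,1,2,3,4,5,6}
Are 0 and 6 in the same component? yes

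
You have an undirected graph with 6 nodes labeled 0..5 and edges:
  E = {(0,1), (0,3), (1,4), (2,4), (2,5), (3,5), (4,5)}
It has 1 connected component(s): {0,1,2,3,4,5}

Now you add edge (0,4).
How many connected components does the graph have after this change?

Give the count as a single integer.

Initial component count: 1
Add (0,4): endpoints already in same component. Count unchanged: 1.
New component count: 1

Answer: 1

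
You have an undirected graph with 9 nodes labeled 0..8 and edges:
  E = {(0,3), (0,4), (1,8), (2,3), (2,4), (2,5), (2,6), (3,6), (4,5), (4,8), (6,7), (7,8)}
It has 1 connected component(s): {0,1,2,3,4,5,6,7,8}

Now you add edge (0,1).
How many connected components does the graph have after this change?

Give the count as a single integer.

Initial component count: 1
Add (0,1): endpoints already in same component. Count unchanged: 1.
New component count: 1

Answer: 1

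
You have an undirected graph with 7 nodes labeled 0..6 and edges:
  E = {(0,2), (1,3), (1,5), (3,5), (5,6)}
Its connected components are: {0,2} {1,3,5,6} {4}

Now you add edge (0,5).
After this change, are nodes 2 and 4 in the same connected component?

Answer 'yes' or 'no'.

Initial components: {0,2} {1,3,5,6} {4}
Adding edge (0,5): merges {0,2} and {1,3,5,6}.
New components: {0,1,2,3,5,6} {4}
Are 2 and 4 in the same component? no

Answer: no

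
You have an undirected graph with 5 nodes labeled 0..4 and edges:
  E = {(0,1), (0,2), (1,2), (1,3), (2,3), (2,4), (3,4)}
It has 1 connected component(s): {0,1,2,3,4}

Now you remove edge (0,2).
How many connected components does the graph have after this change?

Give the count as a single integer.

Initial component count: 1
Remove (0,2): not a bridge. Count unchanged: 1.
  After removal, components: {0,1,2,3,4}
New component count: 1

Answer: 1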